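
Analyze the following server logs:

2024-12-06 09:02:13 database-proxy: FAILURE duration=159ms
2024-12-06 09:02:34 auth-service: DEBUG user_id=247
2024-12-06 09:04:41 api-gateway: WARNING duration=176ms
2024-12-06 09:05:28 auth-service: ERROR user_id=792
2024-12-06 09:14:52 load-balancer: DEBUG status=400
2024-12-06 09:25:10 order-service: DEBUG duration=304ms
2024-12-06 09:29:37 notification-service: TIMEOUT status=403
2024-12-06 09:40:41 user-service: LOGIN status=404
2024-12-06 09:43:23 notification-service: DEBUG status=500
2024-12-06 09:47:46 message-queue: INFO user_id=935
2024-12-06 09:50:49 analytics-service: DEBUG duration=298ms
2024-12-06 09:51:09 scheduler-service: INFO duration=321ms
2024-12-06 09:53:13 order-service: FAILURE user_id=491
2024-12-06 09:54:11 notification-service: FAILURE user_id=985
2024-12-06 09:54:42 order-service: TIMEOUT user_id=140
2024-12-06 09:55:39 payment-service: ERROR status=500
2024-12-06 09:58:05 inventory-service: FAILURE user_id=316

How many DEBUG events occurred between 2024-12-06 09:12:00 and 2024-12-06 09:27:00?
2

To count events in the time window:

1. Window boundaries: 2024-12-06 09:12:00 to 2024-12-06 09:27:00
2. Filter for DEBUG events within this window
3. Count matching events: 2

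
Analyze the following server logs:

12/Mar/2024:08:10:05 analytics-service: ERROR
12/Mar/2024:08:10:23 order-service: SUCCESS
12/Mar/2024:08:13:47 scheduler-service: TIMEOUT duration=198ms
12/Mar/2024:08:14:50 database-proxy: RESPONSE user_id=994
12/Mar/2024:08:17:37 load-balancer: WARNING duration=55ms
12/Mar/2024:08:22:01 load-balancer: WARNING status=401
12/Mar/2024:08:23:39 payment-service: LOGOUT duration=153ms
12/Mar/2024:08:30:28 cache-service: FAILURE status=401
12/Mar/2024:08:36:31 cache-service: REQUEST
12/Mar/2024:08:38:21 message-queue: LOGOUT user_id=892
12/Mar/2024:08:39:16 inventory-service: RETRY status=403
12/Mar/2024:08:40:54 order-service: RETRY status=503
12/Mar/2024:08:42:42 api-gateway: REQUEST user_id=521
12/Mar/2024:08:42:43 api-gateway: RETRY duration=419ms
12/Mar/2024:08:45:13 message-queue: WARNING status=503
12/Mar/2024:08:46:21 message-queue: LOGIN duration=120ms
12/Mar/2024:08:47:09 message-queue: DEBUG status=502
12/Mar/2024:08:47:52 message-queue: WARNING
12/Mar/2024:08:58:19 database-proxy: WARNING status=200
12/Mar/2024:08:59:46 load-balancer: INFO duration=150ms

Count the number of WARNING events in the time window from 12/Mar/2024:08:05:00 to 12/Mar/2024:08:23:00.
2

To count events in the time window:

1. Window boundaries: 12/Mar/2024:08:05:00 to 12/Mar/2024:08:23:00
2. Filter for WARNING events within this window
3. Count matching events: 2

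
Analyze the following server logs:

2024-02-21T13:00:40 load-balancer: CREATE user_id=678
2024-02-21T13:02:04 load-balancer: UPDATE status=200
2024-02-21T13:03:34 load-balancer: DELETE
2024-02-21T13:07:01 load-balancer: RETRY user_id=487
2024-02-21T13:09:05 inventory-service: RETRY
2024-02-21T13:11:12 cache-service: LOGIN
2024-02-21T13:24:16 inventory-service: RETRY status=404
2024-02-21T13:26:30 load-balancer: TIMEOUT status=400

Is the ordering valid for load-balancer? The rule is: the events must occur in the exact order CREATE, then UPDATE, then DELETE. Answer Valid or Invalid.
Valid

To validate ordering:

1. Required order: CREATE → UPDATE → DELETE
2. Rule: the events must occur in the exact order CREATE, then UPDATE, then DELETE
3. Check actual order of events for load-balancer
4. Result: Valid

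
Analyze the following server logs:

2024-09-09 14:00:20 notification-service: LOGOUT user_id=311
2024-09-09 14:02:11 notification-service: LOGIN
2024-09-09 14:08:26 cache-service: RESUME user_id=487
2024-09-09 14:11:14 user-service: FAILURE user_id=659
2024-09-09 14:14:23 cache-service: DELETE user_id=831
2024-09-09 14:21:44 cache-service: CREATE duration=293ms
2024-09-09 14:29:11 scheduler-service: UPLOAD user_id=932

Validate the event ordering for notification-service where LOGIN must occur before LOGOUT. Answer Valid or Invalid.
Invalid

To validate ordering:

1. Required order: LOGIN → LOGOUT
2. Rule: LOGIN must occur before LOGOUT
3. Check actual order of events for notification-service
4. Result: Invalid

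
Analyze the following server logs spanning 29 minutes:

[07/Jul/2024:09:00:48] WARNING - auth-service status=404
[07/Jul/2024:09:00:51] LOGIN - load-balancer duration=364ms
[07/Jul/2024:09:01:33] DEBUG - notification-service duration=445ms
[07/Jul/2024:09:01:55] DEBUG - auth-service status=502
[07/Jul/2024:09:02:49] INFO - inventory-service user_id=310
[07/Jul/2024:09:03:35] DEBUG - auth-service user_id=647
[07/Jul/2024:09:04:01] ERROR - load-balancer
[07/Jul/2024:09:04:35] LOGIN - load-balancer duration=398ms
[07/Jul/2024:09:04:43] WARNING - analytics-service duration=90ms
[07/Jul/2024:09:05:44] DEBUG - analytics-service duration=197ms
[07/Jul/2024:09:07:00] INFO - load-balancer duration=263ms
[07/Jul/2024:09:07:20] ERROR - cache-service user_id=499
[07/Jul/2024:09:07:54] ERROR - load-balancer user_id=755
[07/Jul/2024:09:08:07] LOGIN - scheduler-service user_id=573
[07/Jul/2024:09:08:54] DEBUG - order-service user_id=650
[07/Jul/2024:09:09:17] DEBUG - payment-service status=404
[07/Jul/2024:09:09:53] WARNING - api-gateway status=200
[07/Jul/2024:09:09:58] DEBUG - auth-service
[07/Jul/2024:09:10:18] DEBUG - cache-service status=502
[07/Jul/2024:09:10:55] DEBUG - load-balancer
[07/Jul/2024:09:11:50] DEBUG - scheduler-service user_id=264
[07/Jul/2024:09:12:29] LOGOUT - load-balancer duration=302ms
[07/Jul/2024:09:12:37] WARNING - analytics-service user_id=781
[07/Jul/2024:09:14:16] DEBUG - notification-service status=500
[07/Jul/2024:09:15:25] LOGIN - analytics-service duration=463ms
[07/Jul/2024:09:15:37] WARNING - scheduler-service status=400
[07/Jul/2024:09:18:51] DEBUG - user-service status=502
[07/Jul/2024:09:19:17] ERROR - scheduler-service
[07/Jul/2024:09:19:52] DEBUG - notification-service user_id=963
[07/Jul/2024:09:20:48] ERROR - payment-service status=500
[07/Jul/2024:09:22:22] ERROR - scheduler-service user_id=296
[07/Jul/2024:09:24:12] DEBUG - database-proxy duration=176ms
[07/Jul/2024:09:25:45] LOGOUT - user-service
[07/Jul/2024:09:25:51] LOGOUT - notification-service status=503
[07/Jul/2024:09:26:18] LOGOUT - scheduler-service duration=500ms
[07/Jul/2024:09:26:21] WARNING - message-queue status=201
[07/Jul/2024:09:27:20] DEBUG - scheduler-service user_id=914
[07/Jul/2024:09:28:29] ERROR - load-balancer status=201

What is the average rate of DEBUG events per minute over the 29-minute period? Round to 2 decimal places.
0.52

To calculate the rate:

1. Count total DEBUG events: 15
2. Total time period: 29 minutes
3. Rate = 15 / 29 = 0.52 events per minute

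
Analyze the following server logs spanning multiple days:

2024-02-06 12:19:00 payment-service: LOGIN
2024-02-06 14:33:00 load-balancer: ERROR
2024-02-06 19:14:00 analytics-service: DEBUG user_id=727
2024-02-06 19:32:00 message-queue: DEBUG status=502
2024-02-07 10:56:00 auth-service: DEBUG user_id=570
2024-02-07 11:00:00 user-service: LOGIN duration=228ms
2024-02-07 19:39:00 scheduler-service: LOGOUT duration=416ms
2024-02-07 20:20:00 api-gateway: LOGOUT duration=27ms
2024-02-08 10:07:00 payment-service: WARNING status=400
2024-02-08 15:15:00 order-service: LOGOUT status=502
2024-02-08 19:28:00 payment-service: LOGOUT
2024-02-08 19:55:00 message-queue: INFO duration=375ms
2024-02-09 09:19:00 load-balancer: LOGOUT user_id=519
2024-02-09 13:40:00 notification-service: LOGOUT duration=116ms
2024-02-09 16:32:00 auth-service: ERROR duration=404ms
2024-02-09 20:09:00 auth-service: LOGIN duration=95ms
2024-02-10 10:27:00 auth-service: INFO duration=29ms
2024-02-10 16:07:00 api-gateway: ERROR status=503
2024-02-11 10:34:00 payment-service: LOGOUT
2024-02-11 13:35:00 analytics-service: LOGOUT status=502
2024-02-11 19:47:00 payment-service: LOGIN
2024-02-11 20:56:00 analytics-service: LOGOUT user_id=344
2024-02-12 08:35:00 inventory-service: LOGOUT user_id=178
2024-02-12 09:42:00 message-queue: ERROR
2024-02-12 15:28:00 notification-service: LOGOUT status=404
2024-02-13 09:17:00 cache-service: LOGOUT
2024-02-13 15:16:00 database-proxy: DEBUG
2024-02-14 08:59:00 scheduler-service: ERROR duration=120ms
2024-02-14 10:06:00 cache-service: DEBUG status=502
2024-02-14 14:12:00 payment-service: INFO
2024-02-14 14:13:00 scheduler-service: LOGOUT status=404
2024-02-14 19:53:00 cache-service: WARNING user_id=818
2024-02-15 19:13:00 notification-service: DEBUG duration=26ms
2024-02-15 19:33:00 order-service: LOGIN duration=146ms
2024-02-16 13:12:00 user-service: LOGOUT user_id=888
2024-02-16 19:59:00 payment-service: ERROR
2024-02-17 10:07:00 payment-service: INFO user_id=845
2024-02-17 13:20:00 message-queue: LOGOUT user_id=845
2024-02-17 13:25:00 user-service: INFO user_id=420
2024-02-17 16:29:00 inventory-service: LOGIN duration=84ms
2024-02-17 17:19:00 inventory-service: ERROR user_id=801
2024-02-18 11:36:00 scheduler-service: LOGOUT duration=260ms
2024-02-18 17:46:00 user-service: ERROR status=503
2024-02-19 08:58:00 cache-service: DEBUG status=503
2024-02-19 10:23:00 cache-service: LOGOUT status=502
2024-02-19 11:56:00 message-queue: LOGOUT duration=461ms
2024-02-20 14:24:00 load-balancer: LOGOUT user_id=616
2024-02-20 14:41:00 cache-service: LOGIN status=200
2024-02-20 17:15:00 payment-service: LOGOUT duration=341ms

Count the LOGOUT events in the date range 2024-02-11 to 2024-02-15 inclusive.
7

To filter by date range:

1. Date range: 2024-02-11 through 2024-02-15, both dates inclusive
2. Filter for LOGOUT events whose date falls in this range
3. Count matching events: 7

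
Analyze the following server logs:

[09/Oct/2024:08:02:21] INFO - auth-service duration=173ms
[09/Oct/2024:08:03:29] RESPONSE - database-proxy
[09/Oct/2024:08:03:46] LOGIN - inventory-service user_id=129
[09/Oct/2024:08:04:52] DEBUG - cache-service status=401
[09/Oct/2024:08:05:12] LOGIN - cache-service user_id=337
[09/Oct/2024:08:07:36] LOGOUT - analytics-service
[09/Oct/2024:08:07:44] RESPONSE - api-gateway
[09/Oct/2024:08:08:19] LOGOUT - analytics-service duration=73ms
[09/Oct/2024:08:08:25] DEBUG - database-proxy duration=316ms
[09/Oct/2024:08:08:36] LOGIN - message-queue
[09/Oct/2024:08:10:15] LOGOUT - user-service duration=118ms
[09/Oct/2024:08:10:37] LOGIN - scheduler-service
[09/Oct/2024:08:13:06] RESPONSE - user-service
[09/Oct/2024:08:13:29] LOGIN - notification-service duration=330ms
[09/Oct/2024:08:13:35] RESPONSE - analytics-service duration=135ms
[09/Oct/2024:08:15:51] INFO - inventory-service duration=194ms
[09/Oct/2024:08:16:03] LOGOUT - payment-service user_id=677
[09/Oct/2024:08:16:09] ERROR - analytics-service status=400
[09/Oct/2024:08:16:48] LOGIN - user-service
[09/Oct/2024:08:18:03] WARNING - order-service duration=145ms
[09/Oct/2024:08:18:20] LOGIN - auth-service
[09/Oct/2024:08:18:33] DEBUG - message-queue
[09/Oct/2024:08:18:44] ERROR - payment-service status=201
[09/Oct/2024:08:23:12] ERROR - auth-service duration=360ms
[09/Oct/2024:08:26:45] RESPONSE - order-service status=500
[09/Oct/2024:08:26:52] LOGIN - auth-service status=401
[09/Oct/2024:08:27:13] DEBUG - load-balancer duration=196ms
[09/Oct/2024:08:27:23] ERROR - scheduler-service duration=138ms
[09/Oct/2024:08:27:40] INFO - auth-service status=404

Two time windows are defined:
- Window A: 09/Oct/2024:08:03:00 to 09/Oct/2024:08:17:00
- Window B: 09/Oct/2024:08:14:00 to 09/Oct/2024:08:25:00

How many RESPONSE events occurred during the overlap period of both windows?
0

To find overlap events:

1. Window A: 09/Oct/2024:08:03:00 to 09/Oct/2024:08:17:00
2. Window B: 09/Oct/2024:08:14:00 to 09/Oct/2024:08:25:00
3. Overlap period: 09/Oct/2024:08:14:00 to 09/Oct/2024:08:17:00
4. Count RESPONSE events in overlap: 0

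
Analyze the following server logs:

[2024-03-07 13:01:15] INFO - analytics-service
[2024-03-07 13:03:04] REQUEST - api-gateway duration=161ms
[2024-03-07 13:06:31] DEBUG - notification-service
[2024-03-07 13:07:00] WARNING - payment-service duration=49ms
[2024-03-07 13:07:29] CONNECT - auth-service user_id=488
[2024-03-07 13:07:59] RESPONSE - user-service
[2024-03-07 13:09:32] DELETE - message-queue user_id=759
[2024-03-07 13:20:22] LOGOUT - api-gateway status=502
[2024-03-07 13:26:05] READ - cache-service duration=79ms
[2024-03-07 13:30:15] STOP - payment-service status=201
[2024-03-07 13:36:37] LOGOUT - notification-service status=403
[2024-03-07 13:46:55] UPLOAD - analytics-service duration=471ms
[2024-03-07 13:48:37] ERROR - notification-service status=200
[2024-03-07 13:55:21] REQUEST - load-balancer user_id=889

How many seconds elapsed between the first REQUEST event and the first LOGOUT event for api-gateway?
1038

To find the time between events:

1. Locate the first REQUEST event for api-gateway: 2024-03-07 13:03:04
2. Locate the first LOGOUT event for api-gateway: 2024-03-07 13:20:22
3. Calculate the difference: 2024-03-07 13:20:22 - 2024-03-07 13:03:04 = 1038 seconds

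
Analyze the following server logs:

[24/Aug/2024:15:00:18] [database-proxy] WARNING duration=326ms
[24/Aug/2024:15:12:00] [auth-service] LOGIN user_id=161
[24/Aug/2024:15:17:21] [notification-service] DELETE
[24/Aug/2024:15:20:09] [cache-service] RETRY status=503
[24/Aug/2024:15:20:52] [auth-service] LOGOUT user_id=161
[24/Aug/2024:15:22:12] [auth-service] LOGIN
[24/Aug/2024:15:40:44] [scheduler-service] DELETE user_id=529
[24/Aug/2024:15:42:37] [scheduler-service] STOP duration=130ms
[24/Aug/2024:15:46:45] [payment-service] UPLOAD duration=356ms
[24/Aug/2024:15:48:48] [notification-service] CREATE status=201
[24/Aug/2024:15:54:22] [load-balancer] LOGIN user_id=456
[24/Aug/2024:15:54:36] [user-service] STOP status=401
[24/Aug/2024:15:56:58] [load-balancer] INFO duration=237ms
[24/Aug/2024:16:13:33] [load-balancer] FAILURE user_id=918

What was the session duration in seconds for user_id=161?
532

To calculate session duration:

1. Find LOGIN event for user_id=161: 24/Aug/2024:15:12:00
2. Find LOGOUT event for user_id=161: 24/Aug/2024:15:20:52
3. Session duration: 24/Aug/2024:15:20:52 - 24/Aug/2024:15:12:00 = 532 seconds (8 minutes)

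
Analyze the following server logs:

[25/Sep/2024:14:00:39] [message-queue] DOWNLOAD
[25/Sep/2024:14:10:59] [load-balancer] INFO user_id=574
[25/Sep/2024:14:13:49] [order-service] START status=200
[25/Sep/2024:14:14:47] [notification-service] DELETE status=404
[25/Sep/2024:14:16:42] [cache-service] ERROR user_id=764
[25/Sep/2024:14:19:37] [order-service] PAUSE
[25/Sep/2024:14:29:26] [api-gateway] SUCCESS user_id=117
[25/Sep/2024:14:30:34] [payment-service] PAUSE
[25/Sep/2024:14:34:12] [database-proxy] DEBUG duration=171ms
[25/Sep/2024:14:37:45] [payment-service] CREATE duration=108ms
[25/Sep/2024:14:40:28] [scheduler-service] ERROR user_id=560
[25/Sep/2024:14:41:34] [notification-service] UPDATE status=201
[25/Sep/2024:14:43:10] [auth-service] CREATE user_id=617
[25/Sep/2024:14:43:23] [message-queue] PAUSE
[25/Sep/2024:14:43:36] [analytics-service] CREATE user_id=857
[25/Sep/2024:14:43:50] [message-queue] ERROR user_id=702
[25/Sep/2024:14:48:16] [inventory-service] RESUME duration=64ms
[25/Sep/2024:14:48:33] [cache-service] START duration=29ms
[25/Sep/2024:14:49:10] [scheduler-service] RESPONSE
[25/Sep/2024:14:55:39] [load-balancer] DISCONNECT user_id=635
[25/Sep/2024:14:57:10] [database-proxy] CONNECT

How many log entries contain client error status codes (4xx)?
1

To find matching entries:

1. Pattern to match: client error status codes (4xx)
2. Scan each log entry for the pattern
3. Count matches: 1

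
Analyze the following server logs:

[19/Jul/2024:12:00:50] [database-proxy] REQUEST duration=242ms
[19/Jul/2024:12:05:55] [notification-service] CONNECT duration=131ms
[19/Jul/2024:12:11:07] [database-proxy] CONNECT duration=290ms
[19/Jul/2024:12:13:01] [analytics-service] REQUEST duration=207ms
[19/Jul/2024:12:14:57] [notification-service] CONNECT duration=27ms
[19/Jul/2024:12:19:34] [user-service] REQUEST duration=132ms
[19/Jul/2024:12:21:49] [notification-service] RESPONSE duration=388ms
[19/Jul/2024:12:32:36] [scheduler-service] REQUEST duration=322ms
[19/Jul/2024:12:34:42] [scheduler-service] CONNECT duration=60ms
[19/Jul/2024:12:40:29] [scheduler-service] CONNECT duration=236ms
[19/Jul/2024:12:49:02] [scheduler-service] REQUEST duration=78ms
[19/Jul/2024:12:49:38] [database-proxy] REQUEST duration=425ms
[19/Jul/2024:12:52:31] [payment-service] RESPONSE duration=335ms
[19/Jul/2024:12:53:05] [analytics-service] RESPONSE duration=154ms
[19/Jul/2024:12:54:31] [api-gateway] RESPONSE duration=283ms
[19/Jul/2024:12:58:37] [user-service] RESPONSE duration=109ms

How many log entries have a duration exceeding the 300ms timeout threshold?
4

To count timeouts:

1. Threshold: 300ms
2. Extract duration from each log entry
3. Count entries where duration > 300
4. Timeout count: 4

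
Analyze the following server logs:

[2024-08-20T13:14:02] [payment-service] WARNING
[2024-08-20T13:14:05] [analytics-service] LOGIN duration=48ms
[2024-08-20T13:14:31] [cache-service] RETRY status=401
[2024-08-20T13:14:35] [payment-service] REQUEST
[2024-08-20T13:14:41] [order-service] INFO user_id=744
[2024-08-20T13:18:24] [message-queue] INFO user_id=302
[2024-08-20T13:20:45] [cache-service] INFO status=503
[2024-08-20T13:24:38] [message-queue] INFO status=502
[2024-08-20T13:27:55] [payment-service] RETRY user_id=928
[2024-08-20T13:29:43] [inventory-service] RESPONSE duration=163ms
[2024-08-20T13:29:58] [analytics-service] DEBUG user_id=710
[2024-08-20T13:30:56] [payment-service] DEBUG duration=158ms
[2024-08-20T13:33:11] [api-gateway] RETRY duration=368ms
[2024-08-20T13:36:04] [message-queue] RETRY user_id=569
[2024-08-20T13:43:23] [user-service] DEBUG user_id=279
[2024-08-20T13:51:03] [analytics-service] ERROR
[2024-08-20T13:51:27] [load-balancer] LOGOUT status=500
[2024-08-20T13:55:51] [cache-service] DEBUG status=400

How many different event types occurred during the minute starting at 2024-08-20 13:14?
5

To count unique event types:

1. Filter events in the minute starting at 2024-08-20 13:14
2. Extract event types from matching entries
3. Count unique types: 5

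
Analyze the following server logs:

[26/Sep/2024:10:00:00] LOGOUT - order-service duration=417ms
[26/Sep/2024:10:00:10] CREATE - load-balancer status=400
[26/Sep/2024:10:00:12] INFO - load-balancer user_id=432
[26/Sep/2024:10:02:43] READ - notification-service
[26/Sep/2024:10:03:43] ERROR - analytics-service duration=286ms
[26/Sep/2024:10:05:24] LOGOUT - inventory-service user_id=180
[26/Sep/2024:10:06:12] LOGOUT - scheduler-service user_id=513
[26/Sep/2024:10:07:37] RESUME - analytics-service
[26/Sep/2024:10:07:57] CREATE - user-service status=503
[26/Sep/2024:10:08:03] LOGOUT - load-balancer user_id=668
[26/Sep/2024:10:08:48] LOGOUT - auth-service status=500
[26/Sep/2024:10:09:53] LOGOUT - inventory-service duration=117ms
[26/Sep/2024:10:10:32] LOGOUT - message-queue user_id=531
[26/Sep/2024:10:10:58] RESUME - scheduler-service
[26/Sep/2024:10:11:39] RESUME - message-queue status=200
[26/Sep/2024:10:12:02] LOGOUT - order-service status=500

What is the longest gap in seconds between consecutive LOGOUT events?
324

To find the longest gap:

1. Extract all LOGOUT events in chronological order
2. Calculate time differences between consecutive events
3. Find the maximum difference
4. Longest gap: 324 seconds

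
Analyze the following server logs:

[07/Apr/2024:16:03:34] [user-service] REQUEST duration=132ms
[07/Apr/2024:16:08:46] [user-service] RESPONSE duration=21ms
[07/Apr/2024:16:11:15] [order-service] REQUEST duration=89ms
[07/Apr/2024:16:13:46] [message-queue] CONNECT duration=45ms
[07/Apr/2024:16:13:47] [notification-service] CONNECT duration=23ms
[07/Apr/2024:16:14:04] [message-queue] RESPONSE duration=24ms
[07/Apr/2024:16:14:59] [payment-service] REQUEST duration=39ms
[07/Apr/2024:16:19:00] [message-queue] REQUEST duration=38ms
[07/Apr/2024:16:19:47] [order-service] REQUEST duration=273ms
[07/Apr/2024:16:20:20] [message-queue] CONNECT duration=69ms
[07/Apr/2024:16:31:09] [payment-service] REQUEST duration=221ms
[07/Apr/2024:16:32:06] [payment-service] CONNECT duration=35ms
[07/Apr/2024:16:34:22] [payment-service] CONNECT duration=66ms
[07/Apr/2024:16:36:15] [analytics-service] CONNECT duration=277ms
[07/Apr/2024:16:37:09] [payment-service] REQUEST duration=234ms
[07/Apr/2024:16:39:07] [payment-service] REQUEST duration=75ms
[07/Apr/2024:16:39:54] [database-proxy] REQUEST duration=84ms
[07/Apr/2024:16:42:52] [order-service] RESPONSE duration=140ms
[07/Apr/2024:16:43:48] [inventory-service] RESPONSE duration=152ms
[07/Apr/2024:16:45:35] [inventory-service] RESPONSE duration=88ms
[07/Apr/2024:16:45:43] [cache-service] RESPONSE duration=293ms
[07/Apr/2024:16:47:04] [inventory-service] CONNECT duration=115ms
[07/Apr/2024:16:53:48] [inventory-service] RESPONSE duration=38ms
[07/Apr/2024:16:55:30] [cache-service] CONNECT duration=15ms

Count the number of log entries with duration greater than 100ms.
9

To count timeouts:

1. Threshold: 100ms
2. Extract duration from each log entry
3. Count entries where duration > 100
4. Timeout count: 9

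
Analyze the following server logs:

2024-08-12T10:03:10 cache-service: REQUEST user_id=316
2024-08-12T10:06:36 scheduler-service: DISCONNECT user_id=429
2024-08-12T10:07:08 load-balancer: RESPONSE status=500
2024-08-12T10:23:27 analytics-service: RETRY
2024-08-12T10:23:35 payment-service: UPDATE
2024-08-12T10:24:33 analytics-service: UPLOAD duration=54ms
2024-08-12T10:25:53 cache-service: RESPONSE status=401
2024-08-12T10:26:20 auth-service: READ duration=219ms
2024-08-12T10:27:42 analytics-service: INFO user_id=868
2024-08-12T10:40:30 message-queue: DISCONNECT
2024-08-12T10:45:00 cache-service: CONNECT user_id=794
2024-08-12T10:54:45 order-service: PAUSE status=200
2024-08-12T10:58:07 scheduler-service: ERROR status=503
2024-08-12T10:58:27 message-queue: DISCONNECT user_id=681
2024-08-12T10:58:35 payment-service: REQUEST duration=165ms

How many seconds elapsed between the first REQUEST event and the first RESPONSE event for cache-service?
1363

To find the time between events:

1. Locate the first REQUEST event for cache-service: 2024-08-12T10:03:10
2. Locate the first RESPONSE event for cache-service: 2024-08-12T10:25:53
3. Calculate the difference: 2024-08-12T10:25:53 - 2024-08-12T10:03:10 = 1363 seconds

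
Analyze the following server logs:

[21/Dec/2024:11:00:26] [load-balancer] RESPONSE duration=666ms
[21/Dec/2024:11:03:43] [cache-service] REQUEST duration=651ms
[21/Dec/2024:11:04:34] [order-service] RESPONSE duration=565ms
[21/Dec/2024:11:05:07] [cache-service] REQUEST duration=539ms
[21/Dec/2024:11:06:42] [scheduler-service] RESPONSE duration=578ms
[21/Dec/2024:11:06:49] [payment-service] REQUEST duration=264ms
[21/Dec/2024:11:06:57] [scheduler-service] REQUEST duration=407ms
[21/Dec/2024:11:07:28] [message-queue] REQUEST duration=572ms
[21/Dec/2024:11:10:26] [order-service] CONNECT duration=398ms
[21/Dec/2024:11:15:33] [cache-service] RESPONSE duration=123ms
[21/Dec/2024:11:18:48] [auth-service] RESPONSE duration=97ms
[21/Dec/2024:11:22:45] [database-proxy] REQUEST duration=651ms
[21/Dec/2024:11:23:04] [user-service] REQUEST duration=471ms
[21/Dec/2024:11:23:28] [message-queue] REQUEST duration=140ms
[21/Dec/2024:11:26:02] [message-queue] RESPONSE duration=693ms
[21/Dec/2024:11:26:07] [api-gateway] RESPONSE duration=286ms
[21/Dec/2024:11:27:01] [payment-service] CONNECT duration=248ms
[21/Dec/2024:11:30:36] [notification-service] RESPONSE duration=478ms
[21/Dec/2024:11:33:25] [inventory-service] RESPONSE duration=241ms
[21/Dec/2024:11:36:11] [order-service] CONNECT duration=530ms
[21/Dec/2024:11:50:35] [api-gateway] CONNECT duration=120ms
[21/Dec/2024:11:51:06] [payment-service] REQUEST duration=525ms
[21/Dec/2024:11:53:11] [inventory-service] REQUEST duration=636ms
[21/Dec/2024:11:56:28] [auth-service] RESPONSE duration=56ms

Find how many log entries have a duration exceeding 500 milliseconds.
11

To count timeouts:

1. Threshold: 500ms
2. Extract duration from each log entry
3. Count entries where duration > 500
4. Timeout count: 11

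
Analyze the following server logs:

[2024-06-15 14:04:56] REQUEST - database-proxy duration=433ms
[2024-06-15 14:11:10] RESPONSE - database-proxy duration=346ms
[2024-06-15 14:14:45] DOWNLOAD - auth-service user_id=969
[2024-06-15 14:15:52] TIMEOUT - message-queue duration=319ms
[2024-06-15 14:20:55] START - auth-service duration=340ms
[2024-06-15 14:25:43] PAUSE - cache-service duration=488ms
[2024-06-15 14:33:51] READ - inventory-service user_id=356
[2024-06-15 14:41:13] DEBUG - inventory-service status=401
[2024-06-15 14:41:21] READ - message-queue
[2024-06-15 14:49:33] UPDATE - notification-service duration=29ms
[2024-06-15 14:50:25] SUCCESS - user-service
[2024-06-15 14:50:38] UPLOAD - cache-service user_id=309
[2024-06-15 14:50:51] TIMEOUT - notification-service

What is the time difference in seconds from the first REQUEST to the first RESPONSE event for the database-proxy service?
374

To find the time between events:

1. Locate the first REQUEST event for database-proxy: 2024-06-15 14:04:56
2. Locate the first RESPONSE event for database-proxy: 2024-06-15 14:11:10
3. Calculate the difference: 2024-06-15 14:11:10 - 2024-06-15 14:04:56 = 374 seconds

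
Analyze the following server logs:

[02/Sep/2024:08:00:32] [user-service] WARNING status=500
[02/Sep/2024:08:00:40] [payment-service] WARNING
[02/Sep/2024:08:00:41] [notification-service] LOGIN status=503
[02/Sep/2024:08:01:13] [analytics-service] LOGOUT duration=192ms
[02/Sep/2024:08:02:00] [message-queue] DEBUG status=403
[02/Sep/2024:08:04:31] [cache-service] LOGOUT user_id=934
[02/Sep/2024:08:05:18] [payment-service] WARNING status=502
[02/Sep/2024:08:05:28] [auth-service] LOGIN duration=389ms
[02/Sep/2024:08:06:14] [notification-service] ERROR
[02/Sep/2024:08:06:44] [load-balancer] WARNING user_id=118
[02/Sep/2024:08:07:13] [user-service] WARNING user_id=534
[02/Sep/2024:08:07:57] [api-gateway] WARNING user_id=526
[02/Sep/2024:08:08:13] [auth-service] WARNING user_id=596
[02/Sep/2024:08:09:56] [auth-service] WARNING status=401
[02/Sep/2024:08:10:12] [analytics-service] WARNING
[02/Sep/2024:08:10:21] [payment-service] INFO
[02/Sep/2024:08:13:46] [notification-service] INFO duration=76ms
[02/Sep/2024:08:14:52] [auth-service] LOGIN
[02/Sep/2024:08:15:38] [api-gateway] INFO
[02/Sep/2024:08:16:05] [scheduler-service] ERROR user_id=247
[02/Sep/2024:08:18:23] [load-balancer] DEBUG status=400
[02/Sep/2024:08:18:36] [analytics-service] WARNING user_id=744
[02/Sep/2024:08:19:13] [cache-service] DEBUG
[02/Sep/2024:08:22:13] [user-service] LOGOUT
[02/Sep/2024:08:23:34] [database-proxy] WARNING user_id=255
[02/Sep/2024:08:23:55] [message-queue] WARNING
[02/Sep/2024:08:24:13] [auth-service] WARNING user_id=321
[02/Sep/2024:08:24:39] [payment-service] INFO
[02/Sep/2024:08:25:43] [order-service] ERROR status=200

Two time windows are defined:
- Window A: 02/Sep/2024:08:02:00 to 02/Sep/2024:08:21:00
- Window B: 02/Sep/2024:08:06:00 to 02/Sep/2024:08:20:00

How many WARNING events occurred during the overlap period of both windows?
7

To find overlap events:

1. Window A: 02/Sep/2024:08:02:00 to 02/Sep/2024:08:21:00
2. Window B: 02/Sep/2024:08:06:00 to 02/Sep/2024:08:20:00
3. Overlap period: 02/Sep/2024:08:06:00 to 02/Sep/2024:08:20:00
4. Count WARNING events in overlap: 7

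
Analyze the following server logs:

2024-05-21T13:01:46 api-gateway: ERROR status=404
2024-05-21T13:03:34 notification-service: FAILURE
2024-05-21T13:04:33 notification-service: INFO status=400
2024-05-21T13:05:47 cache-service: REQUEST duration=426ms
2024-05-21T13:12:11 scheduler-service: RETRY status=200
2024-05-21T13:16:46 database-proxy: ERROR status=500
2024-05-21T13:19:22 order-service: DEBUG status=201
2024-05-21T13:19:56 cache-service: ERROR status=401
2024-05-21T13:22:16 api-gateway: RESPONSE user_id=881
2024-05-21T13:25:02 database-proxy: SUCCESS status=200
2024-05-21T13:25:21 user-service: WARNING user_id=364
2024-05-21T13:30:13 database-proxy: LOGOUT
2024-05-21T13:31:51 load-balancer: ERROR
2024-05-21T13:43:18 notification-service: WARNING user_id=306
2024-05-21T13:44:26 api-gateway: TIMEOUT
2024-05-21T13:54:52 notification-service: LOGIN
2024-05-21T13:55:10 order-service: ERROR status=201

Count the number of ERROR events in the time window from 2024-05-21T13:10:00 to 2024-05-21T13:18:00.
1

To count events in the time window:

1. Window boundaries: 2024-05-21T13:10:00 to 2024-05-21T13:18:00
2. Filter for ERROR events within this window
3. Count matching events: 1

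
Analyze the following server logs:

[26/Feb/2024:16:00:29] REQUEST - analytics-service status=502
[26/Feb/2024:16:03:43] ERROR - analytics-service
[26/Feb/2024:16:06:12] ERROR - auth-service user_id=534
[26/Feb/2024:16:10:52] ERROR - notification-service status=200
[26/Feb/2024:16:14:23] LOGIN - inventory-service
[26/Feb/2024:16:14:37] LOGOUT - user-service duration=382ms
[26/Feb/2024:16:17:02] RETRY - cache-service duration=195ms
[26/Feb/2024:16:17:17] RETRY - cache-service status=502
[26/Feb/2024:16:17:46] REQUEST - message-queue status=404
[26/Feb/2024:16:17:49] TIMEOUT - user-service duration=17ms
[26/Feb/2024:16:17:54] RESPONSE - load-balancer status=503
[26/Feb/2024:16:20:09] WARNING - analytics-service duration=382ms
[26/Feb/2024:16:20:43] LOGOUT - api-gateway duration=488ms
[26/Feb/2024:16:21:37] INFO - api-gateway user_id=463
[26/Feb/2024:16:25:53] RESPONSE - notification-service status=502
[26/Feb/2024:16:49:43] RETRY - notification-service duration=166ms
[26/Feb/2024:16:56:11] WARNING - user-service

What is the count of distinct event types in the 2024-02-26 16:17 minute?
4

To count unique event types:

1. Filter events in the minute starting at 2024-02-26 16:17
2. Extract event types from matching entries
3. Count unique types: 4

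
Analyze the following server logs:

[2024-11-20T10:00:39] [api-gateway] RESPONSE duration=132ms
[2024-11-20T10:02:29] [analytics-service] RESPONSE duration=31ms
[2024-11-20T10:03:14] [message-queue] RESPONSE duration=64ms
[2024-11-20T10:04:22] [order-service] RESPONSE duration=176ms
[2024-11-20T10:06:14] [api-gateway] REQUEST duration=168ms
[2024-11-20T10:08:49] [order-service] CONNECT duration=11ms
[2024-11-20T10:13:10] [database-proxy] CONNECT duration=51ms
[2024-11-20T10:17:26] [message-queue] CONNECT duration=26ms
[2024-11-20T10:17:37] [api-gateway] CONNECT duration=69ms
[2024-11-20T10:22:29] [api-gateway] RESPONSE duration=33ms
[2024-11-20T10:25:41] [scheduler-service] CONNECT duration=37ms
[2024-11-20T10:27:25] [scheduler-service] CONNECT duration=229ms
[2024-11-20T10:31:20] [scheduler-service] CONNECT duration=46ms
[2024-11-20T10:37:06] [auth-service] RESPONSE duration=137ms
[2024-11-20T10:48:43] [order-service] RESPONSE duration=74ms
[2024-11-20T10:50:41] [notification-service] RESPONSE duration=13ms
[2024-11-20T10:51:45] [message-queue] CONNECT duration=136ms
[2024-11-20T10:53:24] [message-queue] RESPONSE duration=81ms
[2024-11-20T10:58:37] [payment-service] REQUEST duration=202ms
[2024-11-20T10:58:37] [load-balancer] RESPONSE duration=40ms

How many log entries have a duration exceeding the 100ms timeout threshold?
7

To count timeouts:

1. Threshold: 100ms
2. Extract duration from each log entry
3. Count entries where duration > 100
4. Timeout count: 7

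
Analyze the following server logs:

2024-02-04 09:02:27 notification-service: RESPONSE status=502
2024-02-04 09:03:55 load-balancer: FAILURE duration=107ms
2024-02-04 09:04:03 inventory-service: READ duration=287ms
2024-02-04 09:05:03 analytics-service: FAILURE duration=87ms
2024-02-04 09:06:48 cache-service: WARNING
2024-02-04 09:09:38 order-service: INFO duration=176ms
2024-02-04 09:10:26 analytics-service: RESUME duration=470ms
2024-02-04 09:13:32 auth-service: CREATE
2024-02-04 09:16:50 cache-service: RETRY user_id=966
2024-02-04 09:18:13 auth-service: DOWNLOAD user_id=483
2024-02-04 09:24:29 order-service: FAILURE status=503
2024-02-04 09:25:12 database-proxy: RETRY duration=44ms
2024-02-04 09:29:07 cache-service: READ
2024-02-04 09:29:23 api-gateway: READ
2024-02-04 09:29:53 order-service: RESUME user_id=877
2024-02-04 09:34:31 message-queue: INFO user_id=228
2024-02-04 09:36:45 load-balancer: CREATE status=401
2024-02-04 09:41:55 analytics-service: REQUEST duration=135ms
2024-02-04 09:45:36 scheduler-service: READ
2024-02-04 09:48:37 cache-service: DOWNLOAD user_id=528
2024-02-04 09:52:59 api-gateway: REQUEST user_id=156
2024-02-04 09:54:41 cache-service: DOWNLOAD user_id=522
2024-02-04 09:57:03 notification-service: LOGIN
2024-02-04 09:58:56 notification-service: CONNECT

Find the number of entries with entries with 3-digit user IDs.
7

To find matching entries:

1. Pattern to match: entries with 3-digit user IDs
2. Scan each log entry for the pattern
3. Count matches: 7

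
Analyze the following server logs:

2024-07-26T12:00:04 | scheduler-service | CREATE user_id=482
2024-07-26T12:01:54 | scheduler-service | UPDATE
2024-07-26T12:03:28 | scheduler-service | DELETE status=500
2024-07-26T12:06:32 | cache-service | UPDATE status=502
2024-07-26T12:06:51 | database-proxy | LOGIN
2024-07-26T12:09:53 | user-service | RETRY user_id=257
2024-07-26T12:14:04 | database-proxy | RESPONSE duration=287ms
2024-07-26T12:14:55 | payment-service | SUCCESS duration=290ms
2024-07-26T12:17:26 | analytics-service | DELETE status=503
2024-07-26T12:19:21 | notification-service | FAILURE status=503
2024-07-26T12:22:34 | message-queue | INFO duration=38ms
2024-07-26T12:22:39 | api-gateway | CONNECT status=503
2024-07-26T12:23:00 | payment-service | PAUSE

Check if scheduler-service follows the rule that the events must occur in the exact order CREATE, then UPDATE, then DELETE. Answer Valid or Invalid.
Valid

To validate ordering:

1. Required order: CREATE → UPDATE → DELETE
2. Rule: the events must occur in the exact order CREATE, then UPDATE, then DELETE
3. Check actual order of events for scheduler-service
4. Result: Valid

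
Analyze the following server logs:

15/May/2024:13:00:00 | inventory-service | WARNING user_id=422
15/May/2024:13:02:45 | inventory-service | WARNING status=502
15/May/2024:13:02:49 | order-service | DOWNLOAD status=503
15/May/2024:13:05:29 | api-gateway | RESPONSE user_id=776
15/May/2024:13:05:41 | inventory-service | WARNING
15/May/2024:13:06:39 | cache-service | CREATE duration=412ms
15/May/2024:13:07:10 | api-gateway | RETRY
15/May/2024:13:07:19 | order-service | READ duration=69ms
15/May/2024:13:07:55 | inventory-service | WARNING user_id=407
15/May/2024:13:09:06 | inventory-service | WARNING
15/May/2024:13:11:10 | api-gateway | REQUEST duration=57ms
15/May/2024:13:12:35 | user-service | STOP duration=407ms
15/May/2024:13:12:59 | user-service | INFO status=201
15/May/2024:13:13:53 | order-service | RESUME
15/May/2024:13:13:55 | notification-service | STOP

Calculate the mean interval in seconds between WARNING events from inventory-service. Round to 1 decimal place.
136.5

To calculate average interval:

1. Find all WARNING events for inventory-service in order
2. Calculate time gaps between consecutive events
3. Compute mean of gaps: 546 / 4 = 136.5 seconds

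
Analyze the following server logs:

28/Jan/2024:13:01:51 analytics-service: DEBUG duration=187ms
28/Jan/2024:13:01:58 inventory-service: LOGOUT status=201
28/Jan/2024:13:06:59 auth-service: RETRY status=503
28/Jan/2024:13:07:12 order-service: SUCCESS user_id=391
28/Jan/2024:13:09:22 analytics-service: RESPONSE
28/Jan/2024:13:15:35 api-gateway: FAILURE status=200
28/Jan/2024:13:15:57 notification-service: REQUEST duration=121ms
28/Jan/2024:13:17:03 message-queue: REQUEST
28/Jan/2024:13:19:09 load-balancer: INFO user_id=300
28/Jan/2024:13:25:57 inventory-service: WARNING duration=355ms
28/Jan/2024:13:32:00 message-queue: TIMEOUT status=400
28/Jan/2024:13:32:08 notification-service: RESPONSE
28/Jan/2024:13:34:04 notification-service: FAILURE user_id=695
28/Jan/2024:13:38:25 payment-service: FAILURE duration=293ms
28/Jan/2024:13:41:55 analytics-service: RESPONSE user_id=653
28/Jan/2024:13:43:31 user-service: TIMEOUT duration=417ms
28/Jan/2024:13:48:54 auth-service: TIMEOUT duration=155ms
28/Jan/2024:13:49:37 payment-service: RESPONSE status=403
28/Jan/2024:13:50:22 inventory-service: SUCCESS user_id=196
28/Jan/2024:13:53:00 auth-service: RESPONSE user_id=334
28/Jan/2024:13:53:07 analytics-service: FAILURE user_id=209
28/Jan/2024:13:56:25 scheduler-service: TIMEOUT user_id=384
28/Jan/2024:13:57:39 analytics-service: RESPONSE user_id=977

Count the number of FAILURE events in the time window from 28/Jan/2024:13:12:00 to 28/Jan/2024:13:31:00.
1

To count events in the time window:

1. Window boundaries: 28/Jan/2024:13:12:00 to 28/Jan/2024:13:31:00
2. Filter for FAILURE events within this window
3. Count matching events: 1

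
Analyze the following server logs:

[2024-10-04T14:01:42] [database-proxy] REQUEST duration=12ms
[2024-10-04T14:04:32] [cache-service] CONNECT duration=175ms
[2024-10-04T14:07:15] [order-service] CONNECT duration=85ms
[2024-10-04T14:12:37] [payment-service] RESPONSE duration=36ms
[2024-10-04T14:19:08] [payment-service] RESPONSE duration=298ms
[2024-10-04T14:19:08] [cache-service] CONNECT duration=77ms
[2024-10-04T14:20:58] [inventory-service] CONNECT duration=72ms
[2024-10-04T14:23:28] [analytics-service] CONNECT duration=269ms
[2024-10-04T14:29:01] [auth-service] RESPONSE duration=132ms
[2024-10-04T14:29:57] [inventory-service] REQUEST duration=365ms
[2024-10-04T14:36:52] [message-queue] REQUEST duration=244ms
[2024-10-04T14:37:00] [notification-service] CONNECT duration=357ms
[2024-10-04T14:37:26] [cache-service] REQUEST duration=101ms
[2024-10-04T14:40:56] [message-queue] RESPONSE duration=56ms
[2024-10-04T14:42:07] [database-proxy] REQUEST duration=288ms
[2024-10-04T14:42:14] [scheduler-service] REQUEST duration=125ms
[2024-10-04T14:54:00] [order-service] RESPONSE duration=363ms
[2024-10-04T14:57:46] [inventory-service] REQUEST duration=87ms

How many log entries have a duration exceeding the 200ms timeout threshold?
7

To count timeouts:

1. Threshold: 200ms
2. Extract duration from each log entry
3. Count entries where duration > 200
4. Timeout count: 7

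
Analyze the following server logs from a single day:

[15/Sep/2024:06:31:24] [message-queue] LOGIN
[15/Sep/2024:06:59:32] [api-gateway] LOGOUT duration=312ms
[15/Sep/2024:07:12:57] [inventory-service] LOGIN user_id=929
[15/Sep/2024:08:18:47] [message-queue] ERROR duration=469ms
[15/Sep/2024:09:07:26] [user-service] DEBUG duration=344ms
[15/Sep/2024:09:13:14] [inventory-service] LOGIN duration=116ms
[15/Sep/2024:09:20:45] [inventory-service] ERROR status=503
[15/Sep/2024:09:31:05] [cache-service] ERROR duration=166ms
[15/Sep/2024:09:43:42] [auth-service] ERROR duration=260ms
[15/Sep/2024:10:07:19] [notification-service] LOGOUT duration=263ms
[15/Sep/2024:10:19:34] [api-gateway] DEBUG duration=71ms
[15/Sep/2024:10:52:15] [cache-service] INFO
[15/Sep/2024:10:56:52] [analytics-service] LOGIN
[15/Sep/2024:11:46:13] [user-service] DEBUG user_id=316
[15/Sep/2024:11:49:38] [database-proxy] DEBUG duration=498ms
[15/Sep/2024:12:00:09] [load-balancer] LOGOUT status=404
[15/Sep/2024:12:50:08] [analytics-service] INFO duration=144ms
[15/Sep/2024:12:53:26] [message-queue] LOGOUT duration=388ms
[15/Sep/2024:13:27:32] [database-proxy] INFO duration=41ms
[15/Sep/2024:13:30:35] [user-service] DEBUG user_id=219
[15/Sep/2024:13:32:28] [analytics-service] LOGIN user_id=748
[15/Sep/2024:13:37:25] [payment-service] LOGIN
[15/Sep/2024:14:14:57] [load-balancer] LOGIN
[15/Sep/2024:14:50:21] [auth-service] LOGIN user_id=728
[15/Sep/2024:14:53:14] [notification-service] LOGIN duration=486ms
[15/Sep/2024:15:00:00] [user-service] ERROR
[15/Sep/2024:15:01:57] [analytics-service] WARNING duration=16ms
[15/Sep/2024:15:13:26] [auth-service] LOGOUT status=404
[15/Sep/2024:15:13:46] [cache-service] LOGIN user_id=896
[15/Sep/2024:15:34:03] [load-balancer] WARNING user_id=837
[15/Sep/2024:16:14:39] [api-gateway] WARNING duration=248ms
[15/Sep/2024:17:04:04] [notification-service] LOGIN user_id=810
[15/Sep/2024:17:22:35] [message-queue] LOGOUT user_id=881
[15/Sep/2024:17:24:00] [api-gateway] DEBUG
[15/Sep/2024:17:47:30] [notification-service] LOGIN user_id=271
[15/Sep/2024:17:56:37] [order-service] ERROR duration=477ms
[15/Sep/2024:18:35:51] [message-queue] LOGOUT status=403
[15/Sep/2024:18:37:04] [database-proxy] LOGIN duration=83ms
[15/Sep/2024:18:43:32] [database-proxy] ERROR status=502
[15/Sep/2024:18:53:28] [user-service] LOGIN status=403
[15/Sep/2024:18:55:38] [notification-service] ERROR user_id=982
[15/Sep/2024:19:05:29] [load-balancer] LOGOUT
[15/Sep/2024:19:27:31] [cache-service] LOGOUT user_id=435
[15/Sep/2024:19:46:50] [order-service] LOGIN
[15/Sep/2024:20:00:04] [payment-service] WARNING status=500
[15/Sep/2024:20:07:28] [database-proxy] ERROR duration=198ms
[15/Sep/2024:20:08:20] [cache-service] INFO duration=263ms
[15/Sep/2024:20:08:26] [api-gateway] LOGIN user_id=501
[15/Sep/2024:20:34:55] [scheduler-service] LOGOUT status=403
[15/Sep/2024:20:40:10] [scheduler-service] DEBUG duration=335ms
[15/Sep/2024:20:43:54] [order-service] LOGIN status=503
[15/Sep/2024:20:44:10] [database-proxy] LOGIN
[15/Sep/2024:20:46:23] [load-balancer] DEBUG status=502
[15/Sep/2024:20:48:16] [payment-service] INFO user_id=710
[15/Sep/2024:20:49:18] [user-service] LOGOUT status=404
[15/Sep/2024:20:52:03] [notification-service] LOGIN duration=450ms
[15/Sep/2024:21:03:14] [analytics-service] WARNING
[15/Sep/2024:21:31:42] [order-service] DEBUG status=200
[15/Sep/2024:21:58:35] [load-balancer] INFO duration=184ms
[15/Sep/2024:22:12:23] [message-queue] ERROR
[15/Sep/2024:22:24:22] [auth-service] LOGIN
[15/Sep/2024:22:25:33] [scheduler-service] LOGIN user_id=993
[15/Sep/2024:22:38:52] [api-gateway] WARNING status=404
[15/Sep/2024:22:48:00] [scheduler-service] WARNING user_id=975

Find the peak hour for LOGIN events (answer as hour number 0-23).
20

To find the peak hour:

1. Group all LOGIN events by hour
2. Count events in each hour
3. Find hour with maximum count
4. Peak hour: 20 (with 4 events)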